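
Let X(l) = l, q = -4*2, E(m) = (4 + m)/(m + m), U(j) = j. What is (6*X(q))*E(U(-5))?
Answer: -24/5 ≈ -4.8000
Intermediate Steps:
E(m) = (4 + m)/(2*m) (E(m) = (4 + m)/((2*m)) = (4 + m)*(1/(2*m)) = (4 + m)/(2*m))
q = -8
(6*X(q))*E(U(-5)) = (6*(-8))*((½)*(4 - 5)/(-5)) = -24*(-1)*(-1)/5 = -48*⅒ = -24/5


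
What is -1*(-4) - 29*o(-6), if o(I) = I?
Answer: 178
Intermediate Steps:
-1*(-4) - 29*o(-6) = -1*(-4) - 29*(-6) = 4 + 174 = 178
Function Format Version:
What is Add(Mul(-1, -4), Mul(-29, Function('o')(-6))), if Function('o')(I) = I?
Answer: 178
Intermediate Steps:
Add(Mul(-1, -4), Mul(-29, Function('o')(-6))) = Add(Mul(-1, -4), Mul(-29, -6)) = Add(4, 174) = 178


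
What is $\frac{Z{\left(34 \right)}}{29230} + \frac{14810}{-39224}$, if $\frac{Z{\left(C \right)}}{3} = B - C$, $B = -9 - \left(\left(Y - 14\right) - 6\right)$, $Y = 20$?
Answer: $- \frac{109489049}{286629380} \approx -0.38199$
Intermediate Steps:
$B = -9$ ($B = -9 - \left(\left(20 - 14\right) - 6\right) = -9 - \left(6 - 6\right) = -9 - 0 = -9 + 0 = -9$)
$Z{\left(C \right)} = -27 - 3 C$ ($Z{\left(C \right)} = 3 \left(-9 - C\right) = -27 - 3 C$)
$\frac{Z{\left(34 \right)}}{29230} + \frac{14810}{-39224} = \frac{-27 - 102}{29230} + \frac{14810}{-39224} = \left(-27 - 102\right) \frac{1}{29230} + 14810 \left(- \frac{1}{39224}\right) = \left(-129\right) \frac{1}{29230} - \frac{7405}{19612} = - \frac{129}{29230} - \frac{7405}{19612} = - \frac{109489049}{286629380}$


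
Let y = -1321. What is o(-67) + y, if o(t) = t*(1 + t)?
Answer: 3101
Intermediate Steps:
o(-67) + y = -67*(1 - 67) - 1321 = -67*(-66) - 1321 = 4422 - 1321 = 3101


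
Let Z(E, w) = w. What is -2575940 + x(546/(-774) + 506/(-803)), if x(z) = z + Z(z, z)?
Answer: -24257652134/9417 ≈ -2.5759e+6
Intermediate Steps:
x(z) = 2*z (x(z) = z + z = 2*z)
-2575940 + x(546/(-774) + 506/(-803)) = -2575940 + 2*(546/(-774) + 506/(-803)) = -2575940 + 2*(546*(-1/774) + 506*(-1/803)) = -2575940 + 2*(-91/129 - 46/73) = -2575940 + 2*(-12577/9417) = -2575940 - 25154/9417 = -24257652134/9417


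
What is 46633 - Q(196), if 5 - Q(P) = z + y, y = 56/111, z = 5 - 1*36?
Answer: 5172323/111 ≈ 46598.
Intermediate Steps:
z = -31 (z = 5 - 36 = -31)
y = 56/111 (y = 56*(1/111) = 56/111 ≈ 0.50450)
Q(P) = 3940/111 (Q(P) = 5 - (-31 + 56/111) = 5 - 1*(-3385/111) = 5 + 3385/111 = 3940/111)
46633 - Q(196) = 46633 - 1*3940/111 = 46633 - 3940/111 = 5172323/111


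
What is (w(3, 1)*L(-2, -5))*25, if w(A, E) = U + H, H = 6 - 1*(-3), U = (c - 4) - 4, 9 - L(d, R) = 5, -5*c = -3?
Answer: 160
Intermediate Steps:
c = 3/5 (c = -1/5*(-3) = 3/5 ≈ 0.60000)
L(d, R) = 4 (L(d, R) = 9 - 1*5 = 9 - 5 = 4)
U = -37/5 (U = (3/5 - 4) - 4 = -17/5 - 4 = -37/5 ≈ -7.4000)
H = 9 (H = 6 + 3 = 9)
w(A, E) = 8/5 (w(A, E) = -37/5 + 9 = 8/5)
(w(3, 1)*L(-2, -5))*25 = ((8/5)*4)*25 = (32/5)*25 = 160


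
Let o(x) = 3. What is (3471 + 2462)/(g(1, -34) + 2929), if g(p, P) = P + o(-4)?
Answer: 5933/2898 ≈ 2.0473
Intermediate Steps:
g(p, P) = 3 + P (g(p, P) = P + 3 = 3 + P)
(3471 + 2462)/(g(1, -34) + 2929) = (3471 + 2462)/((3 - 34) + 2929) = 5933/(-31 + 2929) = 5933/2898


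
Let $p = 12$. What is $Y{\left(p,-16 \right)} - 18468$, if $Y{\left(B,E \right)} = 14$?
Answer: $-18454$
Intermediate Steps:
$Y{\left(p,-16 \right)} - 18468 = 14 - 18468 = -18454$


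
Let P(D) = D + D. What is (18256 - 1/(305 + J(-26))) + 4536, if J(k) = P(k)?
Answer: 5766375/253 ≈ 22792.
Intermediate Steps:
P(D) = 2*D
J(k) = 2*k
(18256 - 1/(305 + J(-26))) + 4536 = (18256 - 1/(305 + 2*(-26))) + 4536 = (18256 - 1/(305 - 52)) + 4536 = (18256 - 1/253) + 4536 = 4618767/253 + 4536 = 5766375/253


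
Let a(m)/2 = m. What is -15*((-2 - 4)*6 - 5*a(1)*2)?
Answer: 840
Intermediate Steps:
a(m) = 2*m
-15*((-2 - 4)*6 - 5*a(1)*2) = -15*((-2 - 4)*6 - 10*2) = -15*(-6*6 - 5*2*2) = -15*(-36 - 10*2) = -15*(-36 - 20) = -15*(-56) = 840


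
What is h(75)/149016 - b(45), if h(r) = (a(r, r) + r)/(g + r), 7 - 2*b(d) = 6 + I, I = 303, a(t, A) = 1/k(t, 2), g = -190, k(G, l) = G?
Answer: 97037353687/642631500 ≈ 151.00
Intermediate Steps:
a(t, A) = 1/t
b(d) = -151 (b(d) = 7/2 - (6 + 303)/2 = 7/2 - ½*309 = 7/2 - 309/2 = -151)
h(r) = (r + 1/r)/(-190 + r) (h(r) = (1/r + r)/(-190 + r) = (r + 1/r)/(-190 + r))
h(75)/149016 - b(45) = ((1 + 75²)/(75*(-190 + 75)))/149016 - 1*(-151) = ((1/75)*(1 + 5625)/(-115))*(1/149016) + 151 = ((1/75)*(-1/115)*5626)*(1/149016) + 151 = -5626/8625*1/149016 + 151 = -2813/642631500 + 151 = 97037353687/642631500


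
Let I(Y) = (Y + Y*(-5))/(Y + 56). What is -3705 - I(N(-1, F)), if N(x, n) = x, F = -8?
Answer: -203779/55 ≈ -3705.1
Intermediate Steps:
I(Y) = -4*Y/(56 + Y) (I(Y) = (Y - 5*Y)/(56 + Y) = (-4*Y)/(56 + Y) = -4*Y/(56 + Y))
-3705 - I(N(-1, F)) = -3705 - (-4)*(-1)/(56 - 1) = -3705 - (-4)*(-1)/55 = -3705 - 1*4/55 = -3705 - 4/55 = -203779/55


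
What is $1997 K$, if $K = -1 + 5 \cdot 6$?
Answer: $57913$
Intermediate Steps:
$K = 29$ ($K = -1 + 30 = 29$)
$1997 K = 1997 \cdot 29 = 57913$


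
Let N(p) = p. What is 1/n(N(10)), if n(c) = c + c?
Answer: 1/20 ≈ 0.050000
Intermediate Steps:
n(c) = 2*c
1/n(N(10)) = 1/(2*10) = 1/20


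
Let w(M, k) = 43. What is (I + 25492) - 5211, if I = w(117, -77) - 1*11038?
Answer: 9286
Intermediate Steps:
I = -10995 (I = 43 - 1*11038 = 43 - 11038 = -10995)
(I + 25492) - 5211 = (-10995 + 25492) - 5211 = 14497 - 5211 = 9286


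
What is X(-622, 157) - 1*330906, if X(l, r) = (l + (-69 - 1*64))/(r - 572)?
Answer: -27465047/83 ≈ -3.3090e+5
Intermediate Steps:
X(l, r) = (-133 + l)/(-572 + r) (X(l, r) = (l + (-69 - 64))/(-572 + r) = (l - 133)/(-572 + r) = (-133 + l)/(-572 + r))
X(-622, 157) - 1*330906 = (-133 - 622)/(-572 + 157) - 1*330906 = -755/(-415) - 330906 = -1/415*(-755) - 330906 = 151/83 - 330906 = -27465047/83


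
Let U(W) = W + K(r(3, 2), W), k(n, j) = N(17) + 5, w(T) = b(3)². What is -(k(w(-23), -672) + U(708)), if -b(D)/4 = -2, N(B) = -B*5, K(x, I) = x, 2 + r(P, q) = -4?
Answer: -622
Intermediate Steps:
r(P, q) = -6 (r(P, q) = -2 - 4 = -6)
N(B) = -5*B
b(D) = 8 (b(D) = -4*(-2) = 8)
w(T) = 64 (w(T) = 8² = 64)
k(n, j) = -80 (k(n, j) = -5*17 + 5 = -85 + 5 = -80)
U(W) = -6 + W (U(W) = W - 6 = -6 + W)
-(k(w(-23), -672) + U(708)) = -(-80 + (-6 + 708)) = -(-80 + 702) = -1*622 = -622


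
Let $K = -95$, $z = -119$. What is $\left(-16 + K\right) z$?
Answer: $13209$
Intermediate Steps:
$\left(-16 + K\right) z = \left(-16 - 95\right) \left(-119\right) = \left(-111\right) \left(-119\right) = 13209$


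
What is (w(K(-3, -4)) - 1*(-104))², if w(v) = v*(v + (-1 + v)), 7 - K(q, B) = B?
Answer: 112225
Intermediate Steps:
K(q, B) = 7 - B
w(v) = v*(-1 + 2*v)
(w(K(-3, -4)) - 1*(-104))² = ((7 - 1*(-4))*(-1 + 2*(7 - 1*(-4))) - 1*(-104))² = ((7 + 4)*(-1 + 2*(7 + 4)) + 104)² = (11*(-1 + 2*11) + 104)² = (11*(-1 + 22) + 104)² = (11*21 + 104)² = (231 + 104)² = 335² = 112225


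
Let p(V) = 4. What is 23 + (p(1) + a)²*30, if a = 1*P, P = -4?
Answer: 23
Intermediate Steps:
a = -4 (a = 1*(-4) = -4)
23 + (p(1) + a)²*30 = 23 + (4 - 4)²*30 = 23 + 0²*30 = 23 + 0*30 = 23 + 0 = 23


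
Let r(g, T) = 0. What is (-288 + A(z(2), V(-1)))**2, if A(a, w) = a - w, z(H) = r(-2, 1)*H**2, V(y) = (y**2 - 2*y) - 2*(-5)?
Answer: 90601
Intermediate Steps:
V(y) = 10 + y**2 - 2*y (V(y) = (y**2 - 2*y) + 10 = 10 + y**2 - 2*y)
z(H) = 0 (z(H) = 0*H**2 = 0)
(-288 + A(z(2), V(-1)))**2 = (-288 + (0 - (10 + (-1)**2 - 2*(-1))))**2 = (-288 + (0 - (10 + 1 + 2)))**2 = (-288 + (0 - 1*13))**2 = (-288 + (0 - 13))**2 = (-288 - 13)**2 = (-301)**2 = 90601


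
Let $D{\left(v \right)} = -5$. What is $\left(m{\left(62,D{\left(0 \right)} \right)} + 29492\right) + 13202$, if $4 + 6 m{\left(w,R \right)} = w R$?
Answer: $\frac{127925}{3} \approx 42642.0$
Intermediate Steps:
$m{\left(w,R \right)} = - \frac{2}{3} + \frac{R w}{6}$ ($m{\left(w,R \right)} = - \frac{2}{3} + \frac{w R}{6} = - \frac{2}{3} + \frac{R w}{6}$)
$\left(m{\left(62,D{\left(0 \right)} \right)} + 29492\right) + 13202 = \left(\left(- \frac{2}{3} + \frac{1}{6} \left(-5\right) 62\right) + 29492\right) + 13202 = \left(\left(- \frac{2}{3} - \frac{155}{3}\right) + 29492\right) + 13202 = \left(- \frac{157}{3} + 29492\right) + 13202 = \frac{88319}{3} + 13202 = \frac{127925}{3}$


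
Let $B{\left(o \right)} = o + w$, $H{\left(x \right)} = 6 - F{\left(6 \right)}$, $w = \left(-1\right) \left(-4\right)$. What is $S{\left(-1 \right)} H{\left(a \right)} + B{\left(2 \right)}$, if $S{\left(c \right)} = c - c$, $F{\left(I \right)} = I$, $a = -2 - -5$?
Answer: $6$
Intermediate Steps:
$a = 3$ ($a = -2 + 5 = 3$)
$w = 4$
$H{\left(x \right)} = 0$ ($H{\left(x \right)} = 6 - 6 = 0$)
$S{\left(c \right)} = 0$
$B{\left(o \right)} = 4 + o$ ($B{\left(o \right)} = o + 4 = 4 + o$)
$S{\left(-1 \right)} H{\left(a \right)} + B{\left(2 \right)} = 0 \cdot 0 + \left(4 + 2\right) = 0 + 6 = 6$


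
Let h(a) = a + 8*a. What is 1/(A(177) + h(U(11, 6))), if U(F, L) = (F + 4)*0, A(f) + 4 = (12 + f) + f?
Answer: 1/362 ≈ 0.0027624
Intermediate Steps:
A(f) = 8 + 2*f (A(f) = -4 + ((12 + f) + f) = -4 + (12 + 2*f) = 8 + 2*f)
U(F, L) = 0 (U(F, L) = (4 + F)*0 = 0)
h(a) = 9*a
1/(A(177) + h(U(11, 6))) = 1/((8 + 2*177) + 9*0) = 1/((8 + 354) + 0) = 1/(362 + 0) = 1/362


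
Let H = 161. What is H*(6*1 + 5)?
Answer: 1771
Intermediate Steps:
H*(6*1 + 5) = 161*(6*1 + 5) = 161*(6 + 5) = 161*11 = 1771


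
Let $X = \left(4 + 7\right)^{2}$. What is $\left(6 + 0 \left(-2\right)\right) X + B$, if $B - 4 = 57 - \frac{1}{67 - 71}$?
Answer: $\frac{3149}{4} \approx 787.25$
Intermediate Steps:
$X = 121$ ($X = 11^{2} = 121$)
$B = \frac{245}{4}$ ($B = 4 + \left(57 - \frac{1}{67 - 71}\right) = 4 + \left(57 - \frac{1}{-4}\right) = 4 + \left(57 - - \frac{1}{4}\right) = 4 + \left(57 + \frac{1}{4}\right) = 4 + \frac{229}{4} = \frac{245}{4} \approx 61.25$)
$\left(6 + 0 \left(-2\right)\right) X + B = \left(6 + 0 \left(-2\right)\right) 121 + \frac{245}{4} = \left(6 + 0\right) 121 + \frac{245}{4} = 6 \cdot 121 + \frac{245}{4} = 726 + \frac{245}{4} = \frac{3149}{4}$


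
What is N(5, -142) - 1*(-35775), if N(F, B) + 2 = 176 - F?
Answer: 35944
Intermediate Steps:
N(F, B) = 174 - F (N(F, B) = -2 + (176 - F) = 174 - F)
N(5, -142) - 1*(-35775) = (174 - 1*5) - 1*(-35775) = (174 - 5) + 35775 = 169 + 35775 = 35944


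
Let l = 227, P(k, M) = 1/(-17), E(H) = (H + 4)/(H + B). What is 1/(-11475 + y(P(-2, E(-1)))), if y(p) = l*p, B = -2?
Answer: -17/195302 ≈ -8.7045e-5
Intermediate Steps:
E(H) = (4 + H)/(-2 + H) (E(H) = (H + 4)/(H - 2) = (4 + H)/(-2 + H))
P(k, M) = -1/17
y(p) = 227*p
1/(-11475 + y(P(-2, E(-1)))) = 1/(-11475 + 227*(-1/17)) = 1/(-11475 - 227/17) = 1/(-195302/17) = -17/195302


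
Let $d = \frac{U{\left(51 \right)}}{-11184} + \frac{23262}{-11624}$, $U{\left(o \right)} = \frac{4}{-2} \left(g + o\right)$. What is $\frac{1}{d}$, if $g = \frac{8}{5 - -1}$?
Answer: $- \frac{24375528}{48552293} \approx -0.50205$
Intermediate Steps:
$g = \frac{4}{3}$ ($g = \frac{8}{5 + 1} = \frac{8}{6} = 8 \cdot \frac{1}{6} = \frac{4}{3} \approx 1.3333$)
$U{\left(o \right)} = - \frac{8}{3} - 2 o$ ($U{\left(o \right)} = \frac{4}{-2} \left(\frac{4}{3} + o\right) = 4 \left(- \frac{1}{2}\right) \left(\frac{4}{3} + o\right) = - 2 \left(\frac{4}{3} + o\right) = - \frac{8}{3} - 2 o$)
$d = - \frac{48552293}{24375528}$ ($d = \frac{- \frac{8}{3} - 102}{-11184} + \frac{23262}{-11624} = \left(- \frac{8}{3} - 102\right) \left(- \frac{1}{11184}\right) + 23262 \left(- \frac{1}{11624}\right) = \left(- \frac{314}{3}\right) \left(- \frac{1}{11184}\right) - \frac{11631}{5812} = \frac{157}{16776} - \frac{11631}{5812} = - \frac{48552293}{24375528} \approx -1.9918$)
$\frac{1}{d} = \frac{1}{- \frac{48552293}{24375528}} = - \frac{24375528}{48552293}$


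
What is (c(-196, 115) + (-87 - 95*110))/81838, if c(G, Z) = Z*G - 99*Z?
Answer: -22231/40919 ≈ -0.54329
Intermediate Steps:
c(G, Z) = -99*Z + G*Z (c(G, Z) = G*Z - 99*Z = -99*Z + G*Z)
(c(-196, 115) + (-87 - 95*110))/81838 = (115*(-99 - 196) + (-87 - 95*110))/81838 = (115*(-295) + (-87 - 10450))*(1/81838) = (-33925 - 10537)*(1/81838) = -44462*1/81838 = -22231/40919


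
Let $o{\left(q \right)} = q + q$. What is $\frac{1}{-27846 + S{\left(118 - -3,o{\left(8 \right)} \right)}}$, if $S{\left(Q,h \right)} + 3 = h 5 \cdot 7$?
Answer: $- \frac{1}{27289} \approx -3.6645 \cdot 10^{-5}$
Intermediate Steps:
$o{\left(q \right)} = 2 q$
$S{\left(Q,h \right)} = -3 + 35 h$ ($S{\left(Q,h \right)} = -3 + h 5 \cdot 7 = -3 + 5 h 7 = -3 + 35 h$)
$\frac{1}{-27846 + S{\left(118 - -3,o{\left(8 \right)} \right)}} = \frac{1}{-27846 - \left(3 - 35 \cdot 2 \cdot 8\right)} = \frac{1}{-27846 + \left(-3 + 35 \cdot 16\right)} = \frac{1}{-27846 + \left(-3 + 560\right)} = \frac{1}{-27846 + 557} = \frac{1}{-27289} = - \frac{1}{27289}$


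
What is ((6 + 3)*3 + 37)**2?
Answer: 4096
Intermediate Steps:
((6 + 3)*3 + 37)**2 = (9*3 + 37)**2 = (27 + 37)**2 = 64**2 = 4096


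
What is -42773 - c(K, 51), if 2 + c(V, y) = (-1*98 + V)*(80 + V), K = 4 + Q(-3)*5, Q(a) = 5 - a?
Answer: -36075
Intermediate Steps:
K = 44 (K = 4 + (5 - 1*(-3))*5 = 4 + (5 + 3)*5 = 4 + 8*5 = 4 + 40 = 44)
c(V, y) = -2 + (-98 + V)*(80 + V) (c(V, y) = -2 + (-1*98 + V)*(80 + V) = -2 + (-98 + V)*(80 + V))
-42773 - c(K, 51) = -42773 - (-7842 + 44² - 18*44) = -42773 - (-7842 + 1936 - 792) = -42773 - 1*(-6698) = -42773 + 6698 = -36075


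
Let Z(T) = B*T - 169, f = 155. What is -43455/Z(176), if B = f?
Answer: -14485/9037 ≈ -1.6029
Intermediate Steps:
B = 155
Z(T) = -169 + 155*T (Z(T) = 155*T - 169 = -169 + 155*T)
-43455/Z(176) = -43455/(-169 + 155*176) = -43455/(-169 + 27280) = -43455/27111 = -43455*1/27111 = -14485/9037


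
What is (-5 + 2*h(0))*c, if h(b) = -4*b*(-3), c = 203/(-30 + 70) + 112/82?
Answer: -10563/328 ≈ -32.204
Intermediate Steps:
c = 10563/1640 (c = 203/40 + 112*(1/82) = 203*(1/40) + 56/41 = 203/40 + 56/41 = 10563/1640 ≈ 6.4409)
h(b) = 12*b
(-5 + 2*h(0))*c = (-5 + 2*(12*0))*(10563/1640) = (-5 + 2*0)*(10563/1640) = (-5 + 0)*(10563/1640) = -5*10563/1640 = -10563/328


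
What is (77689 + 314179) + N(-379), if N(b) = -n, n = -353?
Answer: 392221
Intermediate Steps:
N(b) = 353 (N(b) = -1*(-353) = 353)
(77689 + 314179) + N(-379) = (77689 + 314179) + 353 = 391868 + 353 = 392221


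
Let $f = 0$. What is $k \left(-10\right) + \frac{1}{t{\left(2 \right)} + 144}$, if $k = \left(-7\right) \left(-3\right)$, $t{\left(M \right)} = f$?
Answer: $- \frac{30239}{144} \approx -209.99$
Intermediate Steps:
$t{\left(M \right)} = 0$
$k = 21$
$k \left(-10\right) + \frac{1}{t{\left(2 \right)} + 144} = 21 \left(-10\right) + \frac{1}{0 + 144} = -210 + \frac{1}{144} = - \frac{30239}{144}$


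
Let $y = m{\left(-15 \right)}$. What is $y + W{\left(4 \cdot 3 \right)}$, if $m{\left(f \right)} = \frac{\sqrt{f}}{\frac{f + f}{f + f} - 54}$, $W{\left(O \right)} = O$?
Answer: $12 - \frac{i \sqrt{15}}{53} \approx 12.0 - 0.073075 i$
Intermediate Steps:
$m{\left(f \right)} = - \frac{\sqrt{f}}{53}$ ($m{\left(f \right)} = \frac{\sqrt{f}}{\frac{2 f}{2 f} - 54} = \frac{\sqrt{f}}{2 f \frac{1}{2 f} - 54} = \frac{\sqrt{f}}{1 - 54} = \frac{\sqrt{f}}{-53} = - \frac{\sqrt{f}}{53}$)
$y = - \frac{i \sqrt{15}}{53}$ ($y = - \frac{\sqrt{-15}}{53} = - \frac{i \sqrt{15}}{53} \approx - 0.073075 i$)
$y + W{\left(4 \cdot 3 \right)} = - \frac{i \sqrt{15}}{53} + 4 \cdot 3 = - \frac{i \sqrt{15}}{53} + 12 = 12 - \frac{i \sqrt{15}}{53}$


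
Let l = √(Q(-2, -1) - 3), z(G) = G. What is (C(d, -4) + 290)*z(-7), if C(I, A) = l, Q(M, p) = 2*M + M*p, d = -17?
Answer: -2030 - 7*I*√5 ≈ -2030.0 - 15.652*I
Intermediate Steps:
l = I*√5 (l = √(-2*(2 - 1) - 3) = √(-2*1 - 3) = √(-2 - 3) = √(-5) = I*√5 ≈ 2.2361*I)
C(I, A) = I*√5
(C(d, -4) + 290)*z(-7) = (I*√5 + 290)*(-7) = (290 + I*√5)*(-7) = -2030 - 7*I*√5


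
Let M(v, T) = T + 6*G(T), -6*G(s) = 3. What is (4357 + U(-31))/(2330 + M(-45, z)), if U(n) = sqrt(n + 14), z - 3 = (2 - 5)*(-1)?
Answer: 4357/2333 + I*sqrt(17)/2333 ≈ 1.8676 + 0.0017673*I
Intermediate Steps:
G(s) = -1/2 (G(s) = -1/6*3 = -1/2)
z = 6 (z = 3 + (2 - 5)*(-1) = 3 - 3*(-1) = 3 + 3 = 6)
M(v, T) = -3 + T (M(v, T) = T + 6*(-1/2) = T - 3 = -3 + T)
U(n) = sqrt(14 + n)
(4357 + U(-31))/(2330 + M(-45, z)) = (4357 + sqrt(14 - 31))/(2330 + (-3 + 6)) = (4357 + sqrt(-17))/(2330 + 3) = (4357 + I*sqrt(17))/2333 = (4357 + I*sqrt(17))*(1/2333) = 4357/2333 + I*sqrt(17)/2333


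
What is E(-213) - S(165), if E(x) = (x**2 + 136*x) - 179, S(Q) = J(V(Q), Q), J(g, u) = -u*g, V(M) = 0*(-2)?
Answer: 16222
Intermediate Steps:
V(M) = 0
J(g, u) = -g*u
S(Q) = 0 (S(Q) = -1*0*Q = 0)
E(x) = -179 + x**2 + 136*x
E(-213) - S(165) = (-179 + (-213)**2 + 136*(-213)) - 1*0 = (-179 + 45369 - 28968) + 0 = 16222 + 0 = 16222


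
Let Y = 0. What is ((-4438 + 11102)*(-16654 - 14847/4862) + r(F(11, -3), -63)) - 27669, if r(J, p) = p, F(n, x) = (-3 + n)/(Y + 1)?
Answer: -15877338296/143 ≈ -1.1103e+8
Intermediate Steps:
F(n, x) = -3 + n (F(n, x) = (-3 + n)/(0 + 1) = (-3 + n)/1 = (-3 + n)*1 = -3 + n)
((-4438 + 11102)*(-16654 - 14847/4862) + r(F(11, -3), -63)) - 27669 = ((-4438 + 11102)*(-16654 - 14847/4862) - 63) - 27669 = (6664*(-16654 - 14847*1/4862) - 63) - 27669 = (6664*(-16654 - 14847/4862) - 63) - 27669 = (6664*(-80986595/4862) - 63) - 27669 = (-15873372620/143 - 63) - 27669 = -15873381629/143 - 27669 = -15877338296/143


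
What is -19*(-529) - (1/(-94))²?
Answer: 88810635/8836 ≈ 10051.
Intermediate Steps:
-19*(-529) - (1/(-94))² = 10051 - (-1/94)² = 10051 - 1*1/8836 = 10051 - 1/8836 = 88810635/8836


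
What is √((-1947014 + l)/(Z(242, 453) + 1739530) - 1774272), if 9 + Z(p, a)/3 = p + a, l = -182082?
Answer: I*√336349946397818426/435397 ≈ 1332.0*I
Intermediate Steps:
Z(p, a) = -27 + 3*a + 3*p (Z(p, a) = -27 + 3*(p + a) = -27 + 3*(a + p) = -27 + (3*a + 3*p) = -27 + 3*a + 3*p)
√((-1947014 + l)/(Z(242, 453) + 1739530) - 1774272) = √((-1947014 - 182082)/((-27 + 3*453 + 3*242) + 1739530) - 1774272) = √(-2129096/((-27 + 1359 + 726) + 1739530) - 1774272) = √(-2129096/(2058 + 1739530) - 1774272) = √(-2129096/1741588 - 1774272) = √(-2129096*1/1741588 - 1774272) = √(-532274/435397 - 1774272) = √(-772513238258/435397) = I*√336349946397818426/435397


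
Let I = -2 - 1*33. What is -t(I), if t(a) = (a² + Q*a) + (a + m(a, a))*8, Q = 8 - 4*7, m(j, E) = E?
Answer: -1365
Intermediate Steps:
Q = -20 (Q = 8 - 28 = -20)
I = -35 (I = -2 - 33 = -35)
t(a) = a² - 4*a (t(a) = (a² - 20*a) + (a + a)*8 = (a² - 20*a) + (2*a)*8 = (a² - 20*a) + 16*a = a² - 4*a)
-t(I) = -(-35)*(-4 - 35) = -(-35)*(-39) = -1*1365 = -1365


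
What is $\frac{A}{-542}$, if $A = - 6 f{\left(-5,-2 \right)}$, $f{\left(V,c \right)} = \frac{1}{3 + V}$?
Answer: $- \frac{3}{542} \approx -0.0055351$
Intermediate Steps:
$A = 3$ ($A = - \frac{6}{3 - 5} = - \frac{6}{-2} = \left(-6\right) \left(- \frac{1}{2}\right) = 3$)
$\frac{A}{-542} = \frac{3}{-542} = 3 \left(- \frac{1}{542}\right) = - \frac{3}{542}$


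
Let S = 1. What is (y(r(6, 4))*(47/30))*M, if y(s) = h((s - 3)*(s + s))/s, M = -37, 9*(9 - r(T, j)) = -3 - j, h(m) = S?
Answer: -5217/880 ≈ -5.9284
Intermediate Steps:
h(m) = 1
r(T, j) = 28/3 + j/9 (r(T, j) = 9 - (-3 - j)/9 = 9 + (⅓ + j/9) = 28/3 + j/9)
y(s) = 1/s
(y(r(6, 4))*(47/30))*M = ((47/30)/(28/3 + (⅑)*4))*(-37) = ((47*(1/30))/(28/3 + 4/9))*(-37) = ((47/30)/(88/9))*(-37) = ((9/88)*(47/30))*(-37) = (141/880)*(-37) = -5217/880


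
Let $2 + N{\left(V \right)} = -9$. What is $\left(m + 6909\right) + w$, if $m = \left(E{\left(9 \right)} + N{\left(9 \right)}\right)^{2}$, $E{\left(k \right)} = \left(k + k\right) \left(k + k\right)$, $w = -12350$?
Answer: $92528$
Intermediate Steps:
$N{\left(V \right)} = -11$ ($N{\left(V \right)} = -2 - 9 = -11$)
$E{\left(k \right)} = 4 k^{2}$ ($E{\left(k \right)} = 2 k 2 k = 4 k^{2}$)
$m = 97969$ ($m = \left(4 \cdot 9^{2} - 11\right)^{2} = \left(4 \cdot 81 - 11\right)^{2} = \left(324 - 11\right)^{2} = 313^{2} = 97969$)
$\left(m + 6909\right) + w = \left(97969 + 6909\right) - 12350 = 104878 - 12350 = 92528$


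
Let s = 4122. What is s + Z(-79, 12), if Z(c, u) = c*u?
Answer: 3174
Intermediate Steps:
s + Z(-79, 12) = 4122 - 79*12 = 4122 - 948 = 3174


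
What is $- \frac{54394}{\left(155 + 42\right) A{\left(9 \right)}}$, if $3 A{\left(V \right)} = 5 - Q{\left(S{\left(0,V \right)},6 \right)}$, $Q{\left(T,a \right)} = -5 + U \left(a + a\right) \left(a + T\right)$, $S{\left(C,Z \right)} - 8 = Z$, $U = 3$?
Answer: $\frac{81591}{80573} \approx 1.0126$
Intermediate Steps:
$S{\left(C,Z \right)} = 8 + Z$
$Q{\left(T,a \right)} = -5 + 6 a \left(T + a\right)$ ($Q{\left(T,a \right)} = -5 + 3 \left(a + a\right) \left(a + T\right) = -5 + 3 \cdot 2 a \left(T + a\right) = -5 + 6 a \left(T + a\right)$)
$A{\left(V \right)} = - \frac{494}{3} - 12 V$ ($A{\left(V \right)} = \frac{5 - \left(-5 + 6 \cdot 6^{2} + 6 \left(8 + V\right) 6\right)}{3} = \frac{5 - \left(-5 + 6 \cdot 36 + \left(288 + 36 V\right)\right)}{3} = \frac{5 - \left(-5 + 216 + \left(288 + 36 V\right)\right)}{3} = \frac{5 - \left(499 + 36 V\right)}{3} = \frac{-494 - 36 V}{3} = - \frac{494}{3} - 12 V$)
$- \frac{54394}{\left(155 + 42\right) A{\left(9 \right)}} = - \frac{54394}{\left(155 + 42\right) \left(- \frac{494}{3} - 108\right)} = - \frac{54394}{197 \left(- \frac{494}{3} - 108\right)} = - \frac{54394}{197 \left(- \frac{818}{3}\right)} = - \frac{54394}{- \frac{161146}{3}} = \left(-54394\right) \left(- \frac{3}{161146}\right) = \frac{81591}{80573}$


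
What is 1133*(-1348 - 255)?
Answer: -1816199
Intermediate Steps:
1133*(-1348 - 255) = 1133*(-1603) = -1816199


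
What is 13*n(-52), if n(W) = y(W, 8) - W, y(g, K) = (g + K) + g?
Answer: -572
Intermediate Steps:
y(g, K) = K + 2*g (y(g, K) = (K + g) + g = K + 2*g)
n(W) = 8 + W (n(W) = (8 + 2*W) - W = 8 + W)
13*n(-52) = 13*(8 - 52) = 13*(-44) = -572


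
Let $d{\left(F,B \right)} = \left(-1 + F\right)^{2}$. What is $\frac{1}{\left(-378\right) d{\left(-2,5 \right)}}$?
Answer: $- \frac{1}{3402} \approx -0.00029394$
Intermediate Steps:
$\frac{1}{\left(-378\right) d{\left(-2,5 \right)}} = \frac{1}{\left(-378\right) \left(-1 - 2\right)^{2}} = \frac{1}{\left(-378\right) \left(-3\right)^{2}} = \frac{1}{\left(-378\right) 9} = \frac{1}{-3402} = - \frac{1}{3402}$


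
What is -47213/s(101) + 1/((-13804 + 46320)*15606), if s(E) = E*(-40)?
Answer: 374343538067/32032446435 ≈ 11.686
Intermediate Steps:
s(E) = -40*E
-47213/s(101) + 1/((-13804 + 46320)*15606) = -47213/((-40*101)) + 1/((-13804 + 46320)*15606) = -47213/(-4040) + (1/15606)/32516 = -47213*(-1/4040) + (1/32516)*(1/15606) = 47213/4040 + 1/507444696 = 374343538067/32032446435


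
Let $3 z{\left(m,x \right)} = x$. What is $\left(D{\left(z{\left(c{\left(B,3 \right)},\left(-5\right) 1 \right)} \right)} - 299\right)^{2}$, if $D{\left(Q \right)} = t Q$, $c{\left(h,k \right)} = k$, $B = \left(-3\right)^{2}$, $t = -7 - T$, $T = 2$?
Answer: $80656$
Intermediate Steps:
$t = -9$ ($t = -7 - 2 = -9$)
$B = 9$
$z{\left(m,x \right)} = \frac{x}{3}$
$D{\left(Q \right)} = - 9 Q$
$\left(D{\left(z{\left(c{\left(B,3 \right)},\left(-5\right) 1 \right)} \right)} - 299\right)^{2} = \left(- 9 \frac{\left(-5\right) 1}{3} - 299\right)^{2} = \left(- 9 \cdot \frac{1}{3} \left(-5\right) - 299\right)^{2} = \left(\left(-9\right) \left(- \frac{5}{3}\right) - 299\right)^{2} = \left(15 - 299\right)^{2} = \left(-284\right)^{2} = 80656$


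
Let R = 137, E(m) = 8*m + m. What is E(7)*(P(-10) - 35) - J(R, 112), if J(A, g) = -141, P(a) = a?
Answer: -2694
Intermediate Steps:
E(m) = 9*m
E(7)*(P(-10) - 35) - J(R, 112) = (9*7)*(-10 - 35) - 1*(-141) = 63*(-45) + 141 = -2835 + 141 = -2694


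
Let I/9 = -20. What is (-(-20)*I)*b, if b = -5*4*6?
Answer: 432000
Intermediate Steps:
I = -180 (I = 9*(-20) = -180)
b = -120 (b = -20*6 = -120)
(-(-20)*I)*b = -(-20)*(-180)*(-120) = -10*360*(-120) = -3600*(-120) = 432000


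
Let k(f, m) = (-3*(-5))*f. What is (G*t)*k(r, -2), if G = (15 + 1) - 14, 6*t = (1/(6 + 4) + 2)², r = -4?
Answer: -441/5 ≈ -88.200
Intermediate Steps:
k(f, m) = 15*f
t = 147/200 (t = (1/(6 + 4) + 2)²/6 = (1/10 + 2)²/6 = (⅒ + 2)²/6 = (21/10)²/6 = (⅙)*(441/100) = 147/200 ≈ 0.73500)
G = 2 (G = 16 - 14 = 2)
(G*t)*k(r, -2) = (2*(147/200))*(15*(-4)) = (147/100)*(-60) = -441/5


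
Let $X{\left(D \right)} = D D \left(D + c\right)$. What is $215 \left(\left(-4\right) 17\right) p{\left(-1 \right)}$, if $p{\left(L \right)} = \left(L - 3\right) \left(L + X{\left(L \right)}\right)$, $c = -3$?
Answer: $-292400$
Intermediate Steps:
$X{\left(D \right)} = D^{2} \left(-3 + D\right)$ ($X{\left(D \right)} = D D \left(D - 3\right) = D^{2} \left(-3 + D\right)$)
$p{\left(L \right)} = \left(-3 + L\right) \left(L + L^{2} \left(-3 + L\right)\right)$ ($p{\left(L \right)} = \left(L - 3\right) \left(L + L^{2} \left(-3 + L\right)\right) = \left(-3 + L\right) \left(L + L^{2} \left(-3 + L\right)\right)$)
$215 \left(\left(-4\right) 17\right) p{\left(-1 \right)} = 215 \left(\left(-4\right) 17\right) \left(- (-3 + \left(-1\right)^{3} - 6 \left(-1\right)^{2} + 10 \left(-1\right))\right) = 215 \left(-68\right) \left(- (-3 - 1 - 6 - 10)\right) = - 14620 \left(- (-3 - 1 - 6 - 10)\right) = - 14620 \left(\left(-1\right) \left(-20\right)\right) = \left(-14620\right) 20 = -292400$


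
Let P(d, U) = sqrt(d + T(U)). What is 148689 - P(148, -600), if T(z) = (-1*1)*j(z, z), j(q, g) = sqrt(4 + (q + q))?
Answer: 148689 - sqrt(148 - 2*I*sqrt(299)) ≈ 1.4868e+5 + 1.4119*I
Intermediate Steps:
j(q, g) = sqrt(4 + 2*q)
T(z) = -sqrt(4 + 2*z) (T(z) = (-1*1)*sqrt(4 + 2*z) = -sqrt(4 + 2*z))
P(d, U) = sqrt(d - sqrt(4 + 2*U))
148689 - P(148, -600) = 148689 - sqrt(148 - sqrt(2)*sqrt(2 - 600)) = 148689 - sqrt(148 - sqrt(2)*sqrt(-598)) = 148689 - sqrt(148 - sqrt(2)*I*sqrt(598)) = 148689 - sqrt(148 - 2*I*sqrt(299))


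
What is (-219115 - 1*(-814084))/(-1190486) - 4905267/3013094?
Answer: -1908087303462/896761555921 ≈ -2.1278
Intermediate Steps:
(-219115 - 1*(-814084))/(-1190486) - 4905267/3013094 = (-219115 + 814084)*(-1/1190486) - 4905267*1/3013094 = 594969*(-1/1190486) - 4905267/3013094 = -594969/1190486 - 4905267/3013094 = -1908087303462/896761555921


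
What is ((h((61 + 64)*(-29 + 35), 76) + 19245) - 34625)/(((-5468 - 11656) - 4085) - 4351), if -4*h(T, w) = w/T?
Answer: 11535019/19170000 ≈ 0.60172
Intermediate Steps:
h(T, w) = -w/(4*T)
((h((61 + 64)*(-29 + 35), 76) + 19245) - 34625)/(((-5468 - 11656) - 4085) - 4351) = ((-¼*76/(61 + 64)*(-29 + 35) + 19245) - 34625)/(((-5468 - 11656) - 4085) - 4351) = ((-¼*76/125*6 + 19245) - 34625)/((-17124 - 4085) - 4351) = ((-¼*76/750 + 19245) - 34625)/(-21209 - 4351) = ((-¼*76*1/750 + 19245) - 34625)/(-25560) = ((-19/750 + 19245) - 34625)*(-1/25560) = (14433731/750 - 34625)*(-1/25560) = -11535019/750*(-1/25560) = 11535019/19170000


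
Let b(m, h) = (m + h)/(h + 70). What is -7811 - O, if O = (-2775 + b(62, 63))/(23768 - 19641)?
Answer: -4287018651/548891 ≈ -7810.3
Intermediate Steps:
b(m, h) = (h + m)/(70 + h)
O = -368950/548891 (O = (-2775 + (63 + 62)/(70 + 63))/(23768 - 19641) = (-2775 + 125/133)/4127 = (-2775 + (1/133)*125)*(1/4127) = (-2775 + 125/133)*(1/4127) = -368950/133*1/4127 = -368950/548891 ≈ -0.67217)
-7811 - O = -7811 - 1*(-368950/548891) = -7811 + 368950/548891 = -4287018651/548891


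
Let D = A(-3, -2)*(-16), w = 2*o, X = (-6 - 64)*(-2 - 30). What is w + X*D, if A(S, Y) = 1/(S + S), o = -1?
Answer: 17914/3 ≈ 5971.3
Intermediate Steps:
A(S, Y) = 1/(2*S)
X = 2240 (X = -70*(-32) = 2240)
w = -2 (w = 2*(-1) = -2)
D = 8/3 (D = ((½)/(-3))*(-16) = ((½)*(-⅓))*(-16) = -⅙*(-16) = 8/3 ≈ 2.6667)
w + X*D = -2 + 2240*(8/3) = -2 + 17920/3 = 17914/3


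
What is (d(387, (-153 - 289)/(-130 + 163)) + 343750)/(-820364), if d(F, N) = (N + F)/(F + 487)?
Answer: -9914449829/23660938488 ≈ -0.41902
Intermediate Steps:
d(F, N) = (F + N)/(487 + F)
(d(387, (-153 - 289)/(-130 + 163)) + 343750)/(-820364) = ((387 + (-153 - 289)/(-130 + 163))/(487 + 387) + 343750)/(-820364) = ((387 - 442/33)/874 + 343750)*(-1/820364) = ((1/874)*(12329/33) + 343750)*(-1/820364) = (12329/28842 + 343750)*(-1/820364) = (9914449829/28842)*(-1/820364) = -9914449829/23660938488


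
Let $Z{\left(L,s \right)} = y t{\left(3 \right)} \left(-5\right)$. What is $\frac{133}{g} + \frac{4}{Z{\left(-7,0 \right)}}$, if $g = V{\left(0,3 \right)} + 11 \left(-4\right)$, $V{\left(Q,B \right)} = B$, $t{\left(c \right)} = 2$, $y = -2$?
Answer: $- \frac{624}{205} \approx -3.0439$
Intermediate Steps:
$Z{\left(L,s \right)} = 20$ ($Z{\left(L,s \right)} = \left(-2\right) 2 \left(-5\right) = \left(-4\right) \left(-5\right) = 20$)
$g = -41$ ($g = 3 + 11 \left(-4\right) = 3 - 44 = -41$)
$\frac{133}{g} + \frac{4}{Z{\left(-7,0 \right)}} = \frac{133}{-41} + \frac{4}{20} = 133 \left(- \frac{1}{41}\right) + 4 \cdot \frac{1}{20} = - \frac{133}{41} + \frac{1}{5} = - \frac{624}{205}$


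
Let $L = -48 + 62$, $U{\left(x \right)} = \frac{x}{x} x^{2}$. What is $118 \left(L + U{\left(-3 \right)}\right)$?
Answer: $2714$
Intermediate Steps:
$U{\left(x \right)} = x^{2}$ ($U{\left(x \right)} = 1 x^{2} = x^{2}$)
$L = 14$
$118 \left(L + U{\left(-3 \right)}\right) = 118 \left(14 + \left(-3\right)^{2}\right) = 118 \left(14 + 9\right) = 118 \cdot 23 = 2714$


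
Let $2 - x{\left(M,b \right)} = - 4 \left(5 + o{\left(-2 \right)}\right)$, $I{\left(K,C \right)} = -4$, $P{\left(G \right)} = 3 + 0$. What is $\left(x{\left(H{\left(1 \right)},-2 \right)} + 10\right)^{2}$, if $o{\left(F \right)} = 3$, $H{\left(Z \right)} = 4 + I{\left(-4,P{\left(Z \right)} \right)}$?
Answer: $1936$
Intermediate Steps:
$P{\left(G \right)} = 3$
$H{\left(Z \right)} = 0$ ($H{\left(Z \right)} = 4 - 4 = 0$)
$x{\left(M,b \right)} = 34$ ($x{\left(M,b \right)} = 2 - - 4 \left(5 + 3\right) = 2 - \left(-4\right) 8 = 2 - -32 = 2 + 32 = 34$)
$\left(x{\left(H{\left(1 \right)},-2 \right)} + 10\right)^{2} = \left(34 + 10\right)^{2} = 44^{2} = 1936$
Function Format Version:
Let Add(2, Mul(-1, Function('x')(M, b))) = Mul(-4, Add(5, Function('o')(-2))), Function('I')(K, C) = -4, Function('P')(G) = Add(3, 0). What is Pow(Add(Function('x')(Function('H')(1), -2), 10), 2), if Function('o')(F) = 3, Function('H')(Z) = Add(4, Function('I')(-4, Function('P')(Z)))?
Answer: 1936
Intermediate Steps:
Function('P')(G) = 3
Function('H')(Z) = 0 (Function('H')(Z) = Add(4, -4) = 0)
Function('x')(M, b) = 34 (Function('x')(M, b) = Add(2, Mul(-1, Mul(-4, Add(5, 3)))) = Add(2, Mul(-1, Mul(-4, 8))) = Add(2, Mul(-1, -32)) = Add(2, 32) = 34)
Pow(Add(Function('x')(Function('H')(1), -2), 10), 2) = Pow(Add(34, 10), 2) = Pow(44, 2) = 1936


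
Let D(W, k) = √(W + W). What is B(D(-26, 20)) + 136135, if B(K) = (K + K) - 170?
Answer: 135965 + 4*I*√13 ≈ 1.3597e+5 + 14.422*I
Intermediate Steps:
D(W, k) = √2*√W (D(W, k) = √(2*W) = √2*√W)
B(K) = -170 + 2*K (B(K) = 2*K - 170 = -170 + 2*K)
B(D(-26, 20)) + 136135 = (-170 + 2*(√2*√(-26))) + 136135 = (-170 + 2*(√2*(I*√26))) + 136135 = (-170 + 2*(2*I*√13)) + 136135 = (-170 + 4*I*√13) + 136135 = 135965 + 4*I*√13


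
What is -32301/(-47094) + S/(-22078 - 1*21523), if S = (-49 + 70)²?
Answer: 462529149/684448498 ≈ 0.67577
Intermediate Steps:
S = 441 (S = 21² = 441)
-32301/(-47094) + S/(-22078 - 1*21523) = -32301/(-47094) + 441/(-22078 - 1*21523) = -32301*(-1/47094) + 441/(-22078 - 21523) = 10767/15698 + 441/(-43601) = 10767/15698 + 441*(-1/43601) = 10767/15698 - 441/43601 = 462529149/684448498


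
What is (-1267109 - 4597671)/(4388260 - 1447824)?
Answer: -1466195/735109 ≈ -1.9945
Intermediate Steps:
(-1267109 - 4597671)/(4388260 - 1447824) = -5864780/2940436 = -5864780*1/2940436 = -1466195/735109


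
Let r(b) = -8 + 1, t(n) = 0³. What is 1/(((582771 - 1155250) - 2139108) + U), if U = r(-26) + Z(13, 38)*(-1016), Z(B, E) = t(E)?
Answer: -1/2711594 ≈ -3.6879e-7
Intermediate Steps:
t(n) = 0
Z(B, E) = 0
r(b) = -7
U = -7 (U = -7 + 0*(-1016) = -7 + 0 = -7)
1/(((582771 - 1155250) - 2139108) + U) = 1/(((582771 - 1155250) - 2139108) - 7) = 1/((-572479 - 2139108) - 7) = 1/(-2711587 - 7) = 1/(-2711594) = -1/2711594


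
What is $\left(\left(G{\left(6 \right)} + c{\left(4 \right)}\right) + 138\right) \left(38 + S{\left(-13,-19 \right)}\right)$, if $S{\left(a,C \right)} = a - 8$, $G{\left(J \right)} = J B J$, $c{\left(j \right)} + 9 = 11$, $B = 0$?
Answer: $2380$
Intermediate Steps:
$c{\left(j \right)} = 2$ ($c{\left(j \right)} = -9 + 11 = 2$)
$G{\left(J \right)} = 0$ ($G{\left(J \right)} = J 0 J = 0 J = 0$)
$S{\left(a,C \right)} = -8 + a$
$\left(\left(G{\left(6 \right)} + c{\left(4 \right)}\right) + 138\right) \left(38 + S{\left(-13,-19 \right)}\right) = \left(\left(0 + 2\right) + 138\right) \left(38 - 21\right) = \left(2 + 138\right) \left(38 - 21\right) = 140 \cdot 17 = 2380$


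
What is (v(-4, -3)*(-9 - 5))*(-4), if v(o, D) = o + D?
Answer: -392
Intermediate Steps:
v(o, D) = D + o
(v(-4, -3)*(-9 - 5))*(-4) = ((-3 - 4)*(-9 - 5))*(-4) = -7*(-14)*(-4) = 98*(-4) = -392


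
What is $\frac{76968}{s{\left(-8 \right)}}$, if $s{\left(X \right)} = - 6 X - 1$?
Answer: $\frac{76968}{47} \approx 1637.6$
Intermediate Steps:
$s{\left(X \right)} = -1 - 6 X$
$\frac{76968}{s{\left(-8 \right)}} = \frac{76968}{-1 - -48} = \frac{76968}{-1 + 48} = \frac{76968}{47}$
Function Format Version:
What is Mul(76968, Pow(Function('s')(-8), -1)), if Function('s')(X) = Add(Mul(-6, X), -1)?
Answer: Rational(76968, 47) ≈ 1637.6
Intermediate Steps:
Function('s')(X) = Add(-1, Mul(-6, X))
Mul(76968, Pow(Function('s')(-8), -1)) = Mul(76968, Pow(Add(-1, Mul(-6, -8)), -1)) = Mul(76968, Pow(Add(-1, 48), -1)) = Mul(76968, Pow(47, -1)) = Mul(76968, Rational(1, 47)) = Rational(76968, 47)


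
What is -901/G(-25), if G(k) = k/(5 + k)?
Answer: -3604/5 ≈ -720.80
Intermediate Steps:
-901/G(-25) = -901/((-25/(5 - 25))) = -901/((-25/(-20))) = -901/((-25*(-1/20))) = -901/5/4 = -901*⅘ = -3604/5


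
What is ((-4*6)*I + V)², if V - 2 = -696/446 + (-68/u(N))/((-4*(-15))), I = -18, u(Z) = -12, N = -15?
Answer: 301435953571921/1611219600 ≈ 1.8709e+5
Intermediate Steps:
V = 21431/40140 (V = 2 + (-696/446 + (-68/(-12))/((-4*(-15)))) = 2 + (-696*1/446 - 68*(-1/12)/60) = 2 + (-348/223 + (17/3)*(1/60)) = 2 + (-348/223 + 17/180) = 2 - 58849/40140 = 21431/40140 ≈ 0.53391)
((-4*6)*I + V)² = (-4*6*(-18) + 21431/40140)² = (-24*(-18) + 21431/40140)² = (432 + 21431/40140)² = (17361911/40140)² = 301435953571921/1611219600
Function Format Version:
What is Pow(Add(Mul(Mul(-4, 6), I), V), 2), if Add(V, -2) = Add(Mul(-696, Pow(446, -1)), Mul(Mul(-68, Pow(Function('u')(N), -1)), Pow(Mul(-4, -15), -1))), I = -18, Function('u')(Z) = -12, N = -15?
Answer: Rational(301435953571921, 1611219600) ≈ 1.8709e+5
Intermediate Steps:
V = Rational(21431, 40140) (V = Add(2, Add(Mul(-696, Pow(446, -1)), Mul(Mul(-68, Pow(-12, -1)), Pow(Mul(-4, -15), -1)))) = Add(2, Add(Mul(-696, Rational(1, 446)), Mul(Mul(-68, Rational(-1, 12)), Pow(60, -1)))) = Add(2, Add(Rational(-348, 223), Mul(Rational(17, 3), Rational(1, 60)))) = Add(2, Add(Rational(-348, 223), Rational(17, 180))) = Add(2, Rational(-58849, 40140)) = Rational(21431, 40140) ≈ 0.53391)
Pow(Add(Mul(Mul(-4, 6), I), V), 2) = Pow(Add(Mul(Mul(-4, 6), -18), Rational(21431, 40140)), 2) = Pow(Add(Mul(-24, -18), Rational(21431, 40140)), 2) = Pow(Add(432, Rational(21431, 40140)), 2) = Pow(Rational(17361911, 40140), 2) = Rational(301435953571921, 1611219600)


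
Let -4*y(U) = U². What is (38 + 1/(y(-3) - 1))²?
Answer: 240100/169 ≈ 1420.7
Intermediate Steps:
y(U) = -U²/4
(38 + 1/(y(-3) - 1))² = (38 + 1/(-¼*(-3)² - 1))² = (38 + 1/(-¼*9 - 1))² = (38 + 1/(-9/4 - 1))² = (38 + 1/(-13/4))² = (38 - 4/13)² = (490/13)² = 240100/169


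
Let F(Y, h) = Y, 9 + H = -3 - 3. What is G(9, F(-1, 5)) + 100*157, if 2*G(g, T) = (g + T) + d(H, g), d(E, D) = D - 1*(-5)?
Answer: 15711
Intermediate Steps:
H = -15 (H = -9 + (-3 - 3) = -9 - 6 = -15)
d(E, D) = 5 + D (d(E, D) = D + 5 = 5 + D)
G(g, T) = 5/2 + g + T/2 (G(g, T) = ((g + T) + (5 + g))/2 = ((T + g) + (5 + g))/2 = (5 + T + 2*g)/2 = 5/2 + g + T/2)
G(9, F(-1, 5)) + 100*157 = (5/2 + 9 + (½)*(-1)) + 100*157 = (5/2 + 9 - ½) + 15700 = 11 + 15700 = 15711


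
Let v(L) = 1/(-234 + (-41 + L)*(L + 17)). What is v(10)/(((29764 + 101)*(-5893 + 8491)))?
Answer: -1/83098108170 ≈ -1.2034e-11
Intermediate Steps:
v(L) = 1/(-234 + (-41 + L)*(17 + L))
v(10)/(((29764 + 101)*(-5893 + 8491))) = 1/((-931 + 10² - 24*10)*(((29764 + 101)*(-5893 + 8491)))) = 1/((-931 + 100 - 240)*((29865*2598))) = 1/(-1071*77589270) = -1/1071*1/77589270 = -1/83098108170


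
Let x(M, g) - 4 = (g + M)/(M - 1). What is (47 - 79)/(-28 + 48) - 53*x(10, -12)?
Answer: -9082/45 ≈ -201.82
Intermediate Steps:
x(M, g) = 4 + (M + g)/(-1 + M) (x(M, g) = 4 + (g + M)/(M - 1) = 4 + (M + g)/(-1 + M))
(47 - 79)/(-28 + 48) - 53*x(10, -12) = (47 - 79)/(-28 + 48) - 53*(-4 - 12 + 5*10)/(-1 + 10) = -32/20 - 53*(-4 - 12 + 50)/9 = -32*1/20 - 53*34/9 = -8/5 - 53*34/9 = -8/5 - 1802/9 = -9082/45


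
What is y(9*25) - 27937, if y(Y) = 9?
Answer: -27928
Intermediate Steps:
y(9*25) - 27937 = 9 - 27937 = -27928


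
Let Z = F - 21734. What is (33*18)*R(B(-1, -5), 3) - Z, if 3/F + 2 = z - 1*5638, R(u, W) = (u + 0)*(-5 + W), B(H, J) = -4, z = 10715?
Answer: 134416447/5075 ≈ 26486.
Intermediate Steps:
R(u, W) = u*(-5 + W)
F = 3/5075 (F = 3/(-2 + (10715 - 1*5638)) = 3/(-2 + (10715 - 5638)) = 3/(-2 + 5077) = 3/5075 ≈ 0.00059113)
Z = -110300047/5075 (Z = 3/5075 - 21734 = -110300047/5075 ≈ -21734.)
(33*18)*R(B(-1, -5), 3) - Z = (33*18)*(-4*(-5 + 3)) - 1*(-110300047/5075) = 594*(-4*(-2)) + 110300047/5075 = 594*8 + 110300047/5075 = 4752 + 110300047/5075 = 134416447/5075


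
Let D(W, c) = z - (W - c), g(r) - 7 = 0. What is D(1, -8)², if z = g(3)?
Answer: 4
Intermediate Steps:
g(r) = 7 (g(r) = 7 + 0 = 7)
z = 7
D(W, c) = 7 + c - W (D(W, c) = 7 - (W - c) = 7 + (c - W) = 7 + c - W)
D(1, -8)² = (7 - 8 - 1*1)² = (7 - 8 - 1)² = (-2)² = 4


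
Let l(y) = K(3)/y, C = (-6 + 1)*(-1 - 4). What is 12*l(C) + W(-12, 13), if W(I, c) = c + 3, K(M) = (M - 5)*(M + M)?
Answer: 256/25 ≈ 10.240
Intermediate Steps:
K(M) = 2*M*(-5 + M) (K(M) = (-5 + M)*(2*M) = 2*M*(-5 + M))
W(I, c) = 3 + c
C = 25 (C = -5*(-5) = 25)
l(y) = -12/y (l(y) = (2*3*(-5 + 3))/y = (2*3*(-2))/y = -12/y)
12*l(C) + W(-12, 13) = 12*(-12/25) + (3 + 13) = 12*(-12*1/25) + 16 = 12*(-12/25) + 16 = -144/25 + 16 = 256/25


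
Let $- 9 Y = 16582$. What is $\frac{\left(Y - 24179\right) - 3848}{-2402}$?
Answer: $\frac{268825}{21618} \approx 12.435$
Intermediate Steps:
$Y = - \frac{16582}{9}$ ($Y = \left(- \frac{1}{9}\right) 16582 = - \frac{16582}{9} \approx -1842.4$)
$\frac{\left(Y - 24179\right) - 3848}{-2402} = \frac{\left(- \frac{16582}{9} - 24179\right) - 3848}{-2402} = \left(- \frac{234193}{9} - 3848\right) \left(- \frac{1}{2402}\right) = \left(- \frac{268825}{9}\right) \left(- \frac{1}{2402}\right) = \frac{268825}{21618}$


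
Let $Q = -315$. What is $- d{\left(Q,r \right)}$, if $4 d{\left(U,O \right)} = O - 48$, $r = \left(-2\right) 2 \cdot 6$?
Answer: $18$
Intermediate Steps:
$r = -24$ ($r = \left(-4\right) 6 = -24$)
$d{\left(U,O \right)} = -12 + \frac{O}{4}$ ($d{\left(U,O \right)} = \frac{O - 48}{4} = \frac{-48 + O}{4} = -12 + \frac{O}{4}$)
$- d{\left(Q,r \right)} = - (-12 + \frac{1}{4} \left(-24\right)) = - (-12 - 6) = \left(-1\right) \left(-18\right) = 18$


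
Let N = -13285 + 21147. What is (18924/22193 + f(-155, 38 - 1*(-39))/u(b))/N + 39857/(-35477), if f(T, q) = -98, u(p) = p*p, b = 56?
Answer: -222517025354309/198082413490624 ≈ -1.1234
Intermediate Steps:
u(p) = p²
N = 7862
(18924/22193 + f(-155, 38 - 1*(-39))/u(b))/N + 39857/(-35477) = (18924/22193 - 98/(56²))/7862 + 39857/(-35477) = (18924*(1/22193) - 98/3136)*(1/7862) + 39857*(-1/35477) = (18924/22193 - 98*1/3136)*(1/7862) - 39857/35477 = (18924/22193 - 1/32)*(1/7862) - 39857/35477 = (583375/710176)*(1/7862) - 39857/35477 = 583375/5583403712 - 39857/35477 = -222517025354309/198082413490624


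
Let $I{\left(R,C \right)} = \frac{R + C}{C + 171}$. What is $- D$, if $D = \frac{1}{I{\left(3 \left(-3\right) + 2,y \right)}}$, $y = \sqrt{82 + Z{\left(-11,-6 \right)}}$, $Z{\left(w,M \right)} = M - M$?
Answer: $- \frac{1279}{33} - \frac{178 \sqrt{82}}{33} \approx -87.602$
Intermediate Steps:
$Z{\left(w,M \right)} = 0$
$y = \sqrt{82}$ ($y = \sqrt{82 + 0} = \sqrt{82} \approx 9.0554$)
$I{\left(R,C \right)} = \frac{C + R}{171 + C}$
$D = \frac{171 + \sqrt{82}}{-7 + \sqrt{82}}$ ($D = \frac{1}{\frac{1}{171 + \sqrt{82}} \left(\sqrt{82} + \left(3 \left(-3\right) + 2\right)\right)} = \frac{1}{\frac{1}{171 + \sqrt{82}} \left(\sqrt{82} + \left(-9 + 2\right)\right)} = \frac{1}{\frac{1}{171 + \sqrt{82}} \left(\sqrt{82} - 7\right)} = \frac{1}{\frac{1}{171 + \sqrt{82}} \left(-7 + \sqrt{82}\right)} = \frac{171 + \sqrt{82}}{-7 + \sqrt{82}} \approx 87.602$)
$- D = - (\frac{1279}{33} + \frac{178 \sqrt{82}}{33}) = - \frac{1279}{33} - \frac{178 \sqrt{82}}{33}$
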